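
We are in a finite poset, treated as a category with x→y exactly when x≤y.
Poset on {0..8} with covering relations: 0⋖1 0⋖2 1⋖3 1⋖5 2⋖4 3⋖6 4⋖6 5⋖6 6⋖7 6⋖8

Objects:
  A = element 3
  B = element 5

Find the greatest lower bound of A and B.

Answer: A∧B = 1

Work:
{x : x⊑A ∧ x⊑B} = {0,1}  (A=3, B=5)
  0 ⊑ 1
  1 ⊑ 1
glb = 1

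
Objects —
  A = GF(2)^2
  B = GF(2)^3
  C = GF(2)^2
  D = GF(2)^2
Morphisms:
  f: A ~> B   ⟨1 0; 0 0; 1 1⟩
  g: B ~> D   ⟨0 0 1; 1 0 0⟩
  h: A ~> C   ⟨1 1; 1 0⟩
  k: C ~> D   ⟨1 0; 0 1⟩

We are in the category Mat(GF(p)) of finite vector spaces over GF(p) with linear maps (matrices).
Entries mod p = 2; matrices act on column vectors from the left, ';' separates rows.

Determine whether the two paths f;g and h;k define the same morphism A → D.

Answer: COMMUTES

Trace:
Path 1 = f;g:
  e0=[1,0] f~>[1,0,1] g~>[1,1]
  e1=[0,1] f~>[0,0,1] g~>[1,0]
  ⟦path⟧₁ = ⟨1 1; 1 0⟩
Path 2 = h;k:
  e0=[1,0] h~>[1,1] k~>[1,1]
  e1=[0,1] h~>[1,0] k~>[1,0]
  ⟦path⟧₂ = ⟨1 1; 1 0⟩
Equal? same morphism ✓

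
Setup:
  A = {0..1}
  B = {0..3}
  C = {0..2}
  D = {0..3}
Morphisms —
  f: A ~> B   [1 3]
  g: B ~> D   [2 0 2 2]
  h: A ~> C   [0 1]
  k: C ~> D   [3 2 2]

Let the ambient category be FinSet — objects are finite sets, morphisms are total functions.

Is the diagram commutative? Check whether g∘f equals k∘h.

Answer: DOES NOT COMMUTE

Work:
Path 1 = f;g:
  0 f~>1 g~>0
  1 f~>3 g~>2
  ⟦path⟧₁ = [0 2]
Path 2 = h;k:
  0 h~>0 k~>3
  1 h~>1 k~>2
  ⟦path⟧₂ = [3 2]
Equal? distinct morphisms ✗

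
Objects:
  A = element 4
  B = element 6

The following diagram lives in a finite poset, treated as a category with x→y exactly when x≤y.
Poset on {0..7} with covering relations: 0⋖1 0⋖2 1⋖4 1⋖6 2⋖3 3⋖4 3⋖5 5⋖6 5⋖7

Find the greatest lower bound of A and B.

Answer: NO MEET EXISTS

Trace:
Lower bounds of A=4 and B=6: {0,1,2,3}
  maximal lower bounds 1 and 3 are incomparable: neither 1≤3 nor 3≤1
→ no greatest lower bound exists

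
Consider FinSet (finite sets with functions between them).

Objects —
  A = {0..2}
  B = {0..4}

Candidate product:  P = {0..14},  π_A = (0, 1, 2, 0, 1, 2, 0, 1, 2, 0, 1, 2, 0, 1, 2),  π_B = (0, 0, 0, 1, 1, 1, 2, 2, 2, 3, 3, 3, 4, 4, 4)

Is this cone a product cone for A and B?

Answer: VALID PRODUCT

Work:
|A|·|B| = 3·5 = 15;  |P| = 15
Check the pairing map k ↦ (π_A(k), π_B(k)):
  0 -> (0,0)
  1 -> (1,0)
  2 -> (2,0)
  3 -> (0,1)
  4 -> (1,1)
  5 -> (2,1)
  6 -> (0,2)
  7 -> (1,2)
  8 -> (2,2)
  9 -> (0,3)
  10 -> (1,3)
  11 -> (2,3)
  12 -> (0,4)
  13 -> (1,4)
  14 -> (2,4)
distinct pairs in image: 15 / 15 needed
  → bijection onto A×B; projections well-typed.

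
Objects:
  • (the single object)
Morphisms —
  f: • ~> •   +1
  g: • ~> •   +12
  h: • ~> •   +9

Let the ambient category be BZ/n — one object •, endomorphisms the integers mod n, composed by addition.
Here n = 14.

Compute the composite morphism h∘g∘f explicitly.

  0 +1≡1 +12≡13 +9≡8  (mod 14)
composite: +8

Answer: +8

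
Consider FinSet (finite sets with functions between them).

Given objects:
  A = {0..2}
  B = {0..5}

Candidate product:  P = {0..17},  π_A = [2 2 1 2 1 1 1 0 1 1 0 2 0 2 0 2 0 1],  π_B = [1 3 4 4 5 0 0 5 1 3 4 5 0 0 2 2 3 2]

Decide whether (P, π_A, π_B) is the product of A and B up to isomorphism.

Answer: NOT A VALID PRODUCT — duplicate pair at indices 6,5

Derivation:
|A|·|B| = 3·6 = 18;  |P| = 18
Check the pairing map k ↦ (π_A(k), π_B(k)):
  0 -> (2,1)
  1 -> (2,3)
  2 -> (1,4)
  3 -> (2,4)
  4 -> (1,5)
  5 -> (1,0)
  6 -> (1,0)  ✗ repeats pair of k=5
  7 -> (0,5)
  8 -> (1,1)
  9 -> (1,3)
  10 -> (0,4)
  11 -> (2,5)
  12 -> (0,0)
  13 -> (2,0)
  14 -> (0,2)
  15 -> (2,2)
  16 -> (0,3)
  17 -> (1,2)
distinct pairs in image: 17 / 18 needed
  → (1,0) hit at k=5 and k=6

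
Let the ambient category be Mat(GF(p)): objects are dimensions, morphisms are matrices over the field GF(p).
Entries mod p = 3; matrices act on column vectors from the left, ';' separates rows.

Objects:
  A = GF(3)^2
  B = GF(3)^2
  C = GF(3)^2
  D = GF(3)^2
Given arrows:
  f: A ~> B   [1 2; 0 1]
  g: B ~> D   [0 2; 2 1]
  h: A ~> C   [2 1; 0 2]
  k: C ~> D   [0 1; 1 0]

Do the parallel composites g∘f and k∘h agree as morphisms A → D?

Answer: DOES NOT COMMUTE

Derivation:
1) trace f;g:
  e0=⟨1,0⟩ f~>⟨1,0⟩ g~>⟨0,2⟩
  e1=⟨0,1⟩ f~>⟨2,1⟩ g~>⟨2,2⟩
  result₁ = [0 2; 2 2]
2) trace h;k:
  e0=⟨1,0⟩ h~>⟨2,0⟩ k~>⟨0,2⟩
  e1=⟨0,1⟩ h~>⟨1,2⟩ k~>⟨2,1⟩
  result₂ = [0 2; 2 1]
Equal? NO — does not commute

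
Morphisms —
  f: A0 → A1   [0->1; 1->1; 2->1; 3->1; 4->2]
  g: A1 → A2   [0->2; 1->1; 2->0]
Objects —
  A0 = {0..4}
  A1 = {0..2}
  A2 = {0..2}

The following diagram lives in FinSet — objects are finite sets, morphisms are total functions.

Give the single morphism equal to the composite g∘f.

  0 f→1 g→1
  1 f→1 g→1
  2 f→1 g→1
  3 f→1 g→1
  4 f→2 g→0
result: [0->1; 1->1; 2->1; 3->1; 4->0]

Answer: [0->1; 1->1; 2->1; 3->1; 4->0]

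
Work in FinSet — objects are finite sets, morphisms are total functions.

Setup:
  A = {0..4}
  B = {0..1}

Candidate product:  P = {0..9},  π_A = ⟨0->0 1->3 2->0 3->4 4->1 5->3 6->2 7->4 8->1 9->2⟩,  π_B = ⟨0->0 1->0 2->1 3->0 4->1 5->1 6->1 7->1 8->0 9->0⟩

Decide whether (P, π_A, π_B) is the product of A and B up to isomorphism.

Answer: VALID PRODUCT

Trace:
|A|·|B| = 5·2 = 10;  |P| = 10
Check the pairing map k ↦ (π_A(k), π_B(k)):
  0 -> (0,0)
  1 -> (3,0)
  2 -> (0,1)
  3 -> (4,0)
  4 -> (1,1)
  5 -> (3,1)
  6 -> (2,1)
  7 -> (4,1)
  8 -> (1,0)
  9 -> (2,0)
distinct pairs in image: 10 / 10 needed
  → bijection onto A×B; projections well-typed.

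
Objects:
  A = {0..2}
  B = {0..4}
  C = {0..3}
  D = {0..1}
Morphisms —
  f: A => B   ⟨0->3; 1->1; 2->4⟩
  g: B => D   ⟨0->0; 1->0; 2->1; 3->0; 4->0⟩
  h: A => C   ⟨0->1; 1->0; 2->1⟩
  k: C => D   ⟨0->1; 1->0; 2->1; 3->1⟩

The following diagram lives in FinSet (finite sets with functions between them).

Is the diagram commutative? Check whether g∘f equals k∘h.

Answer: DOES NOT COMMUTE

Derivation:
Along f;g (path 1):
  0 f=>3 g=>0
  1 f=>1 g=>0
  2 f=>4 g=>0
  result₁ = ⟨0->0; 1->0; 2->0⟩
Along h;k (path 2):
  0 h=>1 k=>0
  1 h=>0 k=>1
  2 h=>1 k=>0
  result₂ = ⟨0->0; 1->1; 2->0⟩
Equal? differ; not commutative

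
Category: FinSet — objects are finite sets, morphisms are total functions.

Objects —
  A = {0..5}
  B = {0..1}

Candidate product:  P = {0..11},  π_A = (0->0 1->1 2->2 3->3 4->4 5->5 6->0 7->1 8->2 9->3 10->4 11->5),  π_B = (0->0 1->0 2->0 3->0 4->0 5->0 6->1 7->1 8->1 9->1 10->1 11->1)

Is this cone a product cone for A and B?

|A|·|B| = 6·2 = 12;  |P| = 12
Check the pairing map k ↦ (π_A(k), π_B(k)):
  0 -> (0,0)
  1 -> (1,0)
  2 -> (2,0)
  3 -> (3,0)
  4 -> (4,0)
  5 -> (5,0)
  6 -> (0,1)
  7 -> (1,1)
  8 -> (2,1)
  9 -> (3,1)
  10 -> (4,1)
  11 -> (5,1)
distinct pairs in image: 12 / 12 needed
  → bijection onto A×B; projections well-typed.

Answer: VALID PRODUCT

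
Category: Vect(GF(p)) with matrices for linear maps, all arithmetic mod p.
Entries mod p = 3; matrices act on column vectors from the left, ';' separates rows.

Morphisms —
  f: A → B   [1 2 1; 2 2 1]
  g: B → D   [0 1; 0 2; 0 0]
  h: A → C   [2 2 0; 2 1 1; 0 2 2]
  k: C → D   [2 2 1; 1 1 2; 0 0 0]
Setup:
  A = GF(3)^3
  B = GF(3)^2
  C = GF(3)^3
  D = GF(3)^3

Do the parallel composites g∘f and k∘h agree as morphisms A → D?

1) trace f;g:
  e0=[1,0,0] f→[1,2] g→[2,1,0]
  e1=[0,1,0] f→[2,2] g→[2,1,0]
  e2=[0,0,1] f→[1,1] g→[1,2,0]
  ⟦path⟧₁ = [2 2 1; 1 1 2; 0 0 0]
2) trace h;k:
  e0=[1,0,0] h→[2,2,0] k→[2,1,0]
  e1=[0,1,0] h→[2,1,2] k→[2,1,0]
  e2=[0,0,1] h→[0,1,2] k→[1,2,0]
  ⟦path⟧₂ = [2 2 1; 1 1 2; 0 0 0]
Equal? equal; square commutes

Answer: COMMUTES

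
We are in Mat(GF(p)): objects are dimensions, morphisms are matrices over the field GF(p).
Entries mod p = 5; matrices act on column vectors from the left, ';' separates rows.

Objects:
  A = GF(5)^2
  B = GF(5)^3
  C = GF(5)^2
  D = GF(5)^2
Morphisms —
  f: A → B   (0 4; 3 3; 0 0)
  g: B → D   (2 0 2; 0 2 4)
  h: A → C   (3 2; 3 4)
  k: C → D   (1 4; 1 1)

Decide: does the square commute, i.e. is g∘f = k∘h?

Path 1 = f;g:
  e0=⟨1,0⟩ f→⟨0,3,0⟩ g→⟨0,1⟩
  e1=⟨0,1⟩ f→⟨4,3,0⟩ g→⟨3,1⟩
  result₁ = (0 3; 1 1)
Path 2 = h;k:
  e0=⟨1,0⟩ h→⟨3,3⟩ k→⟨0,1⟩
  e1=⟨0,1⟩ h→⟨2,4⟩ k→⟨3,1⟩
  result₂ = (0 3; 1 1)
Equal? YES — commutes

Answer: COMMUTES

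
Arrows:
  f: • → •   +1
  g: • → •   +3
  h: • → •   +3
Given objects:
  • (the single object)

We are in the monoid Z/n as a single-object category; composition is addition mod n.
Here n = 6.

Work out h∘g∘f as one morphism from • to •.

Answer: +1

Trace:
  0 +1≡1 +3≡4 +3≡1  (mod 6)
result: +1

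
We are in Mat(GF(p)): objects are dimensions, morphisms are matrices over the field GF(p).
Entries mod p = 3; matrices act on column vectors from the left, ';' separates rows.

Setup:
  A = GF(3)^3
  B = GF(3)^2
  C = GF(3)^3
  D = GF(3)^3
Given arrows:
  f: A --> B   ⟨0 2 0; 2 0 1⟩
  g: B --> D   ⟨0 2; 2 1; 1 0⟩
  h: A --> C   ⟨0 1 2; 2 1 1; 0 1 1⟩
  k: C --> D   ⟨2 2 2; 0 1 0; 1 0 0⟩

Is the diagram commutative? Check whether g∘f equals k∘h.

Answer: DOES NOT COMMUTE

Work:
1) trace f;g:
  e0=(1,0,0) f-->(0,2) g-->(1,2,0)
  e1=(0,1,0) f-->(2,0) g-->(0,1,2)
  e2=(0,0,1) f-->(0,1) g-->(2,1,0)
  composite₁ = ⟨1 0 2; 2 1 1; 0 2 0⟩
2) trace h;k:
  e0=(1,0,0) h-->(0,2,0) k-->(1,2,0)
  e1=(0,1,0) h-->(1,1,1) k-->(0,1,1)
  e2=(0,0,1) h-->(2,1,1) k-->(2,1,2)
  composite₂ = ⟨1 0 2; 2 1 1; 0 1 2⟩
Equal? differ; not commutative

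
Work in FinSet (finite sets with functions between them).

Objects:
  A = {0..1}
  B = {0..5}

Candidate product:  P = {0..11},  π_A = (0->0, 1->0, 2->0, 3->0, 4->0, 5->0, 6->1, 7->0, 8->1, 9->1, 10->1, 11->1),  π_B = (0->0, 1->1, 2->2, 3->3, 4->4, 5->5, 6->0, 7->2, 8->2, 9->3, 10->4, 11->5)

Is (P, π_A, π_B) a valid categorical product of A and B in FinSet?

|A|·|B| = 2·6 = 12;  |P| = 12
Check the pairing map k ↦ (π_A(k), π_B(k)):
  0 -> (0,0)
  1 -> (0,1)
  2 -> (0,2)
  3 -> (0,3)
  4 -> (0,4)
  5 -> (0,5)
  6 -> (1,0)
  7 -> (0,2)  ✗ repeats pair of k=2
  8 -> (1,2)
  9 -> (1,3)
  10 -> (1,4)
  11 -> (1,5)
distinct pairs in image: 11 / 12 needed
  → (0,2) hit at k=2 and k=7

Answer: NOT A VALID PRODUCT — duplicate pair at indices 2,7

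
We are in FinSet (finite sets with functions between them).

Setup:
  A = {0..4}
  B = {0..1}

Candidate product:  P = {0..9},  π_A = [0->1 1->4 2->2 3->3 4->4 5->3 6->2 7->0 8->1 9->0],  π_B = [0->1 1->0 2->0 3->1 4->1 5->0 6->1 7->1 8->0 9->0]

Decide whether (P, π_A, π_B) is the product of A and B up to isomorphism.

Answer: VALID PRODUCT

Derivation:
|A|·|B| = 5·2 = 10;  |P| = 10
Check the pairing map k ↦ (π_A(k), π_B(k)):
  0 -> (1,1)
  1 -> (4,0)
  2 -> (2,0)
  3 -> (3,1)
  4 -> (4,1)
  5 -> (3,0)
  6 -> (2,1)
  7 -> (0,1)
  8 -> (1,0)
  9 -> (0,0)
distinct pairs in image: 10 / 10 needed
  → bijection onto A×B; projections well-typed.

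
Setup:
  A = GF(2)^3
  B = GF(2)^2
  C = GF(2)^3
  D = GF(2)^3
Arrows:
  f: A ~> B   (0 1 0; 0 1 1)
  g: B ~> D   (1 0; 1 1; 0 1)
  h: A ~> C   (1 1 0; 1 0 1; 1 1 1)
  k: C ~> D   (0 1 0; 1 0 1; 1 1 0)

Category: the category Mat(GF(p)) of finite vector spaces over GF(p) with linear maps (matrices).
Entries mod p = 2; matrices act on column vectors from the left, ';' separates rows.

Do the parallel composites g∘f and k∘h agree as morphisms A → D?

1) trace f;g:
  e0=[1,0,0] f~>[0,0] g~>[0,0,0]
  e1=[0,1,0] f~>[1,1] g~>[1,0,1]
  e2=[0,0,1] f~>[0,1] g~>[0,1,1]
  ⟦path⟧₁ = (0 1 0; 0 0 1; 0 1 1)
2) trace h;k:
  e0=[1,0,0] h~>[1,1,1] k~>[1,0,0]
  e1=[0,1,0] h~>[1,0,1] k~>[0,0,1]
  e2=[0,0,1] h~>[0,1,1] k~>[1,1,1]
  ⟦path⟧₂ = (1 0 1; 0 0 1; 0 1 1)
Equal? distinct morphisms ✗

Answer: DOES NOT COMMUTE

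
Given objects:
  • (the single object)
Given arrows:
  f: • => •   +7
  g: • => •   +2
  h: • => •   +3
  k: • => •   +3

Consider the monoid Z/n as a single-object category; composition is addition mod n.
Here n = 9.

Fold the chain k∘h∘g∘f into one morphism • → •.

Answer: +6

Trace:
  0 +7≡7 +2≡0 +3≡3 +3≡6  (mod 9)
⟦path⟧: +6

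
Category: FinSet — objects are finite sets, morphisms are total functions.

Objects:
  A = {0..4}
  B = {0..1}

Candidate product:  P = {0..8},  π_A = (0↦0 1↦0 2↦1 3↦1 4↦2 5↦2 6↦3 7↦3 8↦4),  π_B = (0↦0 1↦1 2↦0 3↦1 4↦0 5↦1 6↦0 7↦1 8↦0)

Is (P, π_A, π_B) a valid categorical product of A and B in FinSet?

|A|·|B| = 5·2 = 10;  |P| = 9
  → cardinalities differ; no bijection possible.

Answer: NOT A VALID PRODUCT — |P|=9 ≠ |A|·|B|=10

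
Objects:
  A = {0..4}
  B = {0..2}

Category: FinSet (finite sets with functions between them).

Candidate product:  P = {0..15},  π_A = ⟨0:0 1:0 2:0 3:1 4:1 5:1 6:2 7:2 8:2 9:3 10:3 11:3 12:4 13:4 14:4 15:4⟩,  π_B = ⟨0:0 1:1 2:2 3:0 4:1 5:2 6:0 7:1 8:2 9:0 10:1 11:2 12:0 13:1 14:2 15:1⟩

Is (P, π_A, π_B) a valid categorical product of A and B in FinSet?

|A|·|B| = 5·3 = 15;  |P| = 16
  → cardinalities differ; no bijection possible.

Answer: NOT A VALID PRODUCT — |P|=16 ≠ |A|·|B|=15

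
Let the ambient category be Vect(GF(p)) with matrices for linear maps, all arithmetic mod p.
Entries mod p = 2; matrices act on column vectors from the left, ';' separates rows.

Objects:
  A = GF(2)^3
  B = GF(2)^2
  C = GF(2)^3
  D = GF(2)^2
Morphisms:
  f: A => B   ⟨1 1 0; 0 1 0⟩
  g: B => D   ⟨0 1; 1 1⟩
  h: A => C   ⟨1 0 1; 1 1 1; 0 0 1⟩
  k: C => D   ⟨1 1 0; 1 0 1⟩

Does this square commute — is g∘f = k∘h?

Along f;g (path 1):
  e0=(1,0,0) f=>(1,0) g=>(0,1)
  e1=(0,1,0) f=>(1,1) g=>(1,0)
  e2=(0,0,1) f=>(0,0) g=>(0,0)
  composite₁ = ⟨0 1 0; 1 0 0⟩
Along h;k (path 2):
  e0=(1,0,0) h=>(1,1,0) k=>(0,1)
  e1=(0,1,0) h=>(0,1,0) k=>(1,0)
  e2=(0,0,1) h=>(1,1,1) k=>(0,0)
  composite₂ = ⟨0 1 0; 1 0 0⟩
Equal? YES — commutes

Answer: COMMUTES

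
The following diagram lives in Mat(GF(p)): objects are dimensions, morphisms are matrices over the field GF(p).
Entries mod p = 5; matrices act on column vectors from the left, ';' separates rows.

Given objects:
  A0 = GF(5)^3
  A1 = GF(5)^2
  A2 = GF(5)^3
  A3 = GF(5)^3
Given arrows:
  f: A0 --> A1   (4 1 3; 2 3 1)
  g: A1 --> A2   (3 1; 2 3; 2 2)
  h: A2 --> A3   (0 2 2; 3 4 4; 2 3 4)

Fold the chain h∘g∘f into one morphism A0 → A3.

Answer: (2 3 4; 1 4 3; 3 2 4)

Work:
  e0=(1,0,0) f-->(4,2) g-->(4,4,2) h-->(2,1,3)
  e1=(0,1,0) f-->(1,3) g-->(1,1,3) h-->(3,4,2)
  e2=(0,0,1) f-->(3,1) g-->(0,4,3) h-->(4,3,4)
result: (2 3 4; 1 4 3; 3 2 4)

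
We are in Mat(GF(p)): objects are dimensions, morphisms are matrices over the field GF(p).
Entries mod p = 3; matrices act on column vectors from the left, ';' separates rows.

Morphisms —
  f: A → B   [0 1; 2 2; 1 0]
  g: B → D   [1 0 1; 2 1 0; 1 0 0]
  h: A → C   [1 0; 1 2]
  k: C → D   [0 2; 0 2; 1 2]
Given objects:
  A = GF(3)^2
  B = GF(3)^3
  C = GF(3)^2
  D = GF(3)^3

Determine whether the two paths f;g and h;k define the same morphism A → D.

Answer: DOES NOT COMMUTE

Work:
1) trace f;g:
  e0=[1,0] f→[0,2,1] g→[1,2,0]
  e1=[0,1] f→[1,2,0] g→[1,1,1]
  composite₁ = [1 1; 2 1; 0 1]
2) trace h;k:
  e0=[1,0] h→[1,1] k→[2,2,0]
  e1=[0,1] h→[0,2] k→[1,1,1]
  composite₂ = [2 1; 2 1; 0 1]
Equal? distinct morphisms ✗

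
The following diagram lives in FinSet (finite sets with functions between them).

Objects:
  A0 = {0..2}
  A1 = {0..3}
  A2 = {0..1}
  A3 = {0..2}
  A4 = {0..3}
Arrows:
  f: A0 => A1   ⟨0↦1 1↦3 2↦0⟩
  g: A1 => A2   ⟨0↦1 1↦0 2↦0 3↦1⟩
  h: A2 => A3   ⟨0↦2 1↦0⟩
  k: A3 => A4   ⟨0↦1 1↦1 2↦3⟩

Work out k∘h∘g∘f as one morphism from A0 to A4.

  0 f=>1 g=>0 h=>2 k=>3
  1 f=>3 g=>1 h=>0 k=>1
  2 f=>0 g=>1 h=>0 k=>1
⟦path⟧: ⟨0↦3 1↦1 2↦1⟩

Answer: ⟨0↦3 1↦1 2↦1⟩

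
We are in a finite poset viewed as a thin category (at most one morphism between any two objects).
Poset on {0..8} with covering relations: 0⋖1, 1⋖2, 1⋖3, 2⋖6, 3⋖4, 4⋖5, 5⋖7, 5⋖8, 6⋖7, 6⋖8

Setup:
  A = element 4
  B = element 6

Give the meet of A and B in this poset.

Answer: A∧B = 1

Derivation:
Lower bounds of A=4 and B=6: {0,1}
  0 ≤ 1
  1 ≤ 1
glb = 1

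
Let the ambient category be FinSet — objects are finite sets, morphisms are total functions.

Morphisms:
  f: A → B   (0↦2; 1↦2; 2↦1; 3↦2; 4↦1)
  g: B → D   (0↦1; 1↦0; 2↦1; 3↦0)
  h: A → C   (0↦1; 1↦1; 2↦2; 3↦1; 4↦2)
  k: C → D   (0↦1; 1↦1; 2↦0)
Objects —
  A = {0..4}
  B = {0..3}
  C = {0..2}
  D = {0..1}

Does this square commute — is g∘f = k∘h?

Answer: COMMUTES

Derivation:
1) trace f;g:
  0 f→2 g→1
  1 f→2 g→1
  2 f→1 g→0
  3 f→2 g→1
  4 f→1 g→0
  ⟦path⟧₁ = (0↦1; 1↦1; 2↦0; 3↦1; 4↦0)
2) trace h;k:
  0 h→1 k→1
  1 h→1 k→1
  2 h→2 k→0
  3 h→1 k→1
  4 h→2 k→0
  ⟦path⟧₂ = (0↦1; 1↦1; 2↦0; 3↦1; 4↦0)
Equal? same morphism ✓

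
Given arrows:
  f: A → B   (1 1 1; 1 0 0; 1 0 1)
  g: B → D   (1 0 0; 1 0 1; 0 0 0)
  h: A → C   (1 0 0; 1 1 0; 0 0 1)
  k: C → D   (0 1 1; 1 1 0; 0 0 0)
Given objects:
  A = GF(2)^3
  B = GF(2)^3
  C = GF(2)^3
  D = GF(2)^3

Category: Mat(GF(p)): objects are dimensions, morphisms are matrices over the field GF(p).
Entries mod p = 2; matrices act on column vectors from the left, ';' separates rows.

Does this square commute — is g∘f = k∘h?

Path 1 = f;g:
  e0=(1,0,0) f→(1,1,1) g→(1,0,0)
  e1=(0,1,0) f→(1,0,0) g→(1,1,0)
  e2=(0,0,1) f→(1,0,1) g→(1,0,0)
  composite₁ = (1 1 1; 0 1 0; 0 0 0)
Path 2 = h;k:
  e0=(1,0,0) h→(1,1,0) k→(1,0,0)
  e1=(0,1,0) h→(0,1,0) k→(1,1,0)
  e2=(0,0,1) h→(0,0,1) k→(1,0,0)
  composite₂ = (1 1 1; 0 1 0; 0 0 0)
Equal? same morphism ✓

Answer: COMMUTES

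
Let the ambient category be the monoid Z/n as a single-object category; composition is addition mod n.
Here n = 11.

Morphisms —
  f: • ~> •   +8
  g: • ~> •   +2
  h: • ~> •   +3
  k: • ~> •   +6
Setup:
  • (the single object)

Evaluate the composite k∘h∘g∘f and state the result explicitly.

  0 +8≡8 +2≡10 +3≡2 +6≡8  (mod 11)
composite: +8

Answer: +8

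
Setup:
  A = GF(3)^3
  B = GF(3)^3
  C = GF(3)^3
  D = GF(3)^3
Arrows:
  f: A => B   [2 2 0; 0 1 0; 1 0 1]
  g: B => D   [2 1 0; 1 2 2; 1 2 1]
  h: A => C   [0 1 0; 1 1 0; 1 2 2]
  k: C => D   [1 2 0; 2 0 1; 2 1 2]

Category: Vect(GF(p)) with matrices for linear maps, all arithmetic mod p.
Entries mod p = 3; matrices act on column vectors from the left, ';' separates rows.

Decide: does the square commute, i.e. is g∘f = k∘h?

Path 1 = f;g:
  e0=[1,0,0] f=>[2,0,1] g=>[1,1,0]
  e1=[0,1,0] f=>[2,1,0] g=>[2,1,1]
  e2=[0,0,1] f=>[0,0,1] g=>[0,2,1]
  ⟦path⟧₁ = [1 2 0; 1 1 2; 0 1 1]
Path 2 = h;k:
  e0=[1,0,0] h=>[0,1,1] k=>[2,1,0]
  e1=[0,1,0] h=>[1,1,2] k=>[0,1,1]
  e2=[0,0,1] h=>[0,0,2] k=>[0,2,1]
  ⟦path⟧₂ = [2 0 0; 1 1 2; 0 1 1]
Equal? distinct morphisms ✗

Answer: DOES NOT COMMUTE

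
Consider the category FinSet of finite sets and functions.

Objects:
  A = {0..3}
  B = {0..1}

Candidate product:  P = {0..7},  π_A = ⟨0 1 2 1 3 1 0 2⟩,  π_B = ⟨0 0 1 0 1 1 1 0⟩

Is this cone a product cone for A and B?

Answer: NOT A VALID PRODUCT — duplicate pair at indices 1,3

Trace:
|A|·|B| = 4·2 = 8;  |P| = 8
Check the pairing map k ↦ (π_A(k), π_B(k)):
  0 -> (0,0)
  1 -> (1,0)
  2 -> (2,1)
  3 -> (1,0)  ✗ repeats pair of k=1
  4 -> (3,1)
  5 -> (1,1)
  6 -> (0,1)
  7 -> (2,0)
distinct pairs in image: 7 / 8 needed
  → (1,0) hit at k=1 and k=3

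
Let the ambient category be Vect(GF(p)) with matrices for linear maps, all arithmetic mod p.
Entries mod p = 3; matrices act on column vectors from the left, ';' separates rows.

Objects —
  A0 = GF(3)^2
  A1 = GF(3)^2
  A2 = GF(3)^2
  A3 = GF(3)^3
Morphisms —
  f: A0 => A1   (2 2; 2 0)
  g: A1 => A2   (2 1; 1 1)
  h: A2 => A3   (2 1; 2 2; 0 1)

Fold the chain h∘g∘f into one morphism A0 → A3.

  e0=⟨1,0⟩ f=>⟨2,2⟩ g=>⟨0,1⟩ h=>⟨1,2,1⟩
  e1=⟨0,1⟩ f=>⟨2,0⟩ g=>⟨1,2⟩ h=>⟨1,0,2⟩
composite: (1 1; 2 0; 1 2)

Answer: (1 1; 2 0; 1 2)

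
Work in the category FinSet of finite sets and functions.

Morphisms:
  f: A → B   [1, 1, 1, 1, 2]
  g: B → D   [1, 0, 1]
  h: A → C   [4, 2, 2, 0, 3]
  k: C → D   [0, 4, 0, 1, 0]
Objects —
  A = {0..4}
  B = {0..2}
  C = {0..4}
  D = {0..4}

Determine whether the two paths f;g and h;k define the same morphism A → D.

Path 1 = f;g:
  0 f→1 g→0
  1 f→1 g→0
  2 f→1 g→0
  3 f→1 g→0
  4 f→2 g→1
  ⟦path⟧₁ = [0, 0, 0, 0, 1]
Path 2 = h;k:
  0 h→4 k→0
  1 h→2 k→0
  2 h→2 k→0
  3 h→0 k→0
  4 h→3 k→1
  ⟦path⟧₂ = [0, 0, 0, 0, 1]
Equal? YES — commutes

Answer: COMMUTES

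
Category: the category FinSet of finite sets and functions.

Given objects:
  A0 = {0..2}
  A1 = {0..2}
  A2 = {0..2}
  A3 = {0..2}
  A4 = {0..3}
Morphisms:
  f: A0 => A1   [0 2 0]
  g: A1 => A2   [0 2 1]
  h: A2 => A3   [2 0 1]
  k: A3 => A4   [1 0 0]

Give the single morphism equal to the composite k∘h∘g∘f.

Answer: [0 1 0]

Trace:
  0 f=>0 g=>0 h=>2 k=>0
  1 f=>2 g=>1 h=>0 k=>1
  2 f=>0 g=>0 h=>2 k=>0
⟦path⟧: [0 1 0]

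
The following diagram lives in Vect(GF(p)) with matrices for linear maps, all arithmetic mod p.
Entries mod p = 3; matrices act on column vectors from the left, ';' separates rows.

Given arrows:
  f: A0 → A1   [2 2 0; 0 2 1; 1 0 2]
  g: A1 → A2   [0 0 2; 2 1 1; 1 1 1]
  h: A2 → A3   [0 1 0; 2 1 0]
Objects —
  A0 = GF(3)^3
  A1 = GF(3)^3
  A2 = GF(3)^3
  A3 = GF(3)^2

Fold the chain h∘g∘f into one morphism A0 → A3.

Answer: [2 0 0; 0 0 2]

Derivation:
  e0=[1,0,0] f→[2,0,1] g→[2,2,0] h→[2,0]
  e1=[0,1,0] f→[2,2,0] g→[0,0,1] h→[0,0]
  e2=[0,0,1] f→[0,1,2] g→[1,0,0] h→[0,2]
⟦path⟧: [2 0 0; 0 0 2]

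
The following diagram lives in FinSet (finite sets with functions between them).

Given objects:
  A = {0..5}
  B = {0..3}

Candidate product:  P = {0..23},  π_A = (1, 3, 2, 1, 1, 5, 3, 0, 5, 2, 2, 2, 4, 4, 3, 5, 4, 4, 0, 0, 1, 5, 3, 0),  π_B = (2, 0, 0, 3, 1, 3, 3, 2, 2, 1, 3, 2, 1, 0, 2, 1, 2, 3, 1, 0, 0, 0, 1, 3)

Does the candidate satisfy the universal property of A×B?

Answer: VALID PRODUCT

Trace:
|A|·|B| = 6·4 = 24;  |P| = 24
Check the pairing map k ↦ (π_A(k), π_B(k)):
  0 ↦ (1,2)
  1 ↦ (3,0)
  2 ↦ (2,0)
  3 ↦ (1,3)
  4 ↦ (1,1)
  5 ↦ (5,3)
  6 ↦ (3,3)
  7 ↦ (0,2)
  8 ↦ (5,2)
  9 ↦ (2,1)
  10 ↦ (2,3)
  11 ↦ (2,2)
  12 ↦ (4,1)
  13 ↦ (4,0)
  14 ↦ (3,2)
  15 ↦ (5,1)
  16 ↦ (4,2)
  17 ↦ (4,3)
  18 ↦ (0,1)
  19 ↦ (0,0)
  20 ↦ (1,0)
  21 ↦ (5,0)
  22 ↦ (3,1)
  23 ↦ (0,3)
distinct pairs in image: 24 / 24 needed
  → bijection onto A×B; projections well-typed.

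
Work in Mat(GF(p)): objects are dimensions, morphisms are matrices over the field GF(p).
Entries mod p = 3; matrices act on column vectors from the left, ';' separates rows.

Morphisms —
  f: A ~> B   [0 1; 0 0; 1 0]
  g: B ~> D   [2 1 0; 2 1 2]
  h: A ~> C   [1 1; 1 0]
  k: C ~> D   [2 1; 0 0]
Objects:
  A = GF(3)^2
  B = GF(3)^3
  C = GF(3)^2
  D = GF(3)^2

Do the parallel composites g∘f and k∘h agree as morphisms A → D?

Answer: DOES NOT COMMUTE

Work:
Along f;g (path 1):
  e0=[1,0] f~>[0,0,1] g~>[0,2]
  e1=[0,1] f~>[1,0,0] g~>[2,2]
  composite₁ = [0 2; 2 2]
Along h;k (path 2):
  e0=[1,0] h~>[1,1] k~>[0,0]
  e1=[0,1] h~>[1,0] k~>[2,0]
  composite₂ = [0 2; 0 0]
Equal? distinct morphisms ✗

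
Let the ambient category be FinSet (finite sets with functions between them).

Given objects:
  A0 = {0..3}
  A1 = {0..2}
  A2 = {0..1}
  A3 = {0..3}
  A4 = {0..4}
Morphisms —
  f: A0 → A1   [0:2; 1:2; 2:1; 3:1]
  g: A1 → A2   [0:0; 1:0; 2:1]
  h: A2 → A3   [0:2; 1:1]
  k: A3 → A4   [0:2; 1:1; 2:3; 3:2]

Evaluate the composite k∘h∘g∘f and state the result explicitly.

  0 f→2 g→1 h→1 k→1
  1 f→2 g→1 h→1 k→1
  2 f→1 g→0 h→2 k→3
  3 f→1 g→0 h→2 k→3
result: [0:1; 1:1; 2:3; 3:3]

Answer: [0:1; 1:1; 2:3; 3:3]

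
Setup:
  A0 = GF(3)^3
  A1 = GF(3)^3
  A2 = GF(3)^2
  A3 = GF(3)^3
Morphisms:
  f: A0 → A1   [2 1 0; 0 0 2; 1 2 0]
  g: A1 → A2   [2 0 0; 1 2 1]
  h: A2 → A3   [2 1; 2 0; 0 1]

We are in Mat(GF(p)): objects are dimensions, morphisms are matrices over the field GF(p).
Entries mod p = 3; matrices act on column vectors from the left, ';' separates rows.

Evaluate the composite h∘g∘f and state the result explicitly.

Answer: [2 1 1; 2 1 0; 0 0 1]

Derivation:
  e0=(1,0,0) f→(2,0,1) g→(1,0) h→(2,2,0)
  e1=(0,1,0) f→(1,0,2) g→(2,0) h→(1,1,0)
  e2=(0,0,1) f→(0,2,0) g→(0,1) h→(1,0,1)
result: [2 1 1; 2 1 0; 0 0 1]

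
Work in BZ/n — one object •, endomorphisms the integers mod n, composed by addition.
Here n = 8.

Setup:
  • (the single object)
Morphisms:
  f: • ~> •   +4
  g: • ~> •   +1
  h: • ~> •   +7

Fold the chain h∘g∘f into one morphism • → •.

Answer: +4

Work:
  0 +4≡4 +1≡5 +7≡4  (mod 8)
composite: +4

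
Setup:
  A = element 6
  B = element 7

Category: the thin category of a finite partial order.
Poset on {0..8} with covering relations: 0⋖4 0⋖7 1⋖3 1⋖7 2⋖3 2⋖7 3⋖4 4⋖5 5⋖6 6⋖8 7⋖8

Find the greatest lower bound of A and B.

Answer: NO MEET EXISTS

Trace:
Common predecessors of 6,7: {0,1,2}
  maximal lower bounds 0 and 1 are incomparable: neither 0<=1 nor 1<=0
→ no greatest lower bound exists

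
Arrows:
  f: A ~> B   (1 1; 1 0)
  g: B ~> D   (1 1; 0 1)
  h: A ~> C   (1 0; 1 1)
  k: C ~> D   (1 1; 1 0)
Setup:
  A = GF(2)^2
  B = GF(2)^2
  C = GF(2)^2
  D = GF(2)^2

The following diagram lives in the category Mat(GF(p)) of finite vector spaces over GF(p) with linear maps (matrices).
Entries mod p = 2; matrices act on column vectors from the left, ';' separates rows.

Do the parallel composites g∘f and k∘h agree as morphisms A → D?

1) trace f;g:
  e0=[1,0] f~>[1,1] g~>[0,1]
  e1=[0,1] f~>[1,0] g~>[1,0]
  composite₁ = (0 1; 1 0)
2) trace h;k:
  e0=[1,0] h~>[1,1] k~>[0,1]
  e1=[0,1] h~>[0,1] k~>[1,0]
  composite₂ = (0 1; 1 0)
Equal? equal; square commutes

Answer: COMMUTES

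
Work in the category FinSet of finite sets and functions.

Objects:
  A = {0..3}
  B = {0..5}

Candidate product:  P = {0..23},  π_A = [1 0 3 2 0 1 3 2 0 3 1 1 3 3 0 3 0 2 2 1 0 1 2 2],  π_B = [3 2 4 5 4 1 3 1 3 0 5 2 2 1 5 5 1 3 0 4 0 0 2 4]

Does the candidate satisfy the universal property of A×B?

Answer: VALID PRODUCT

Trace:
|A|·|B| = 4·6 = 24;  |P| = 24
Check the pairing map k ↦ (π_A(k), π_B(k)):
  0 -> (1,3)
  1 -> (0,2)
  2 -> (3,4)
  3 -> (2,5)
  4 -> (0,4)
  5 -> (1,1)
  6 -> (3,3)
  7 -> (2,1)
  8 -> (0,3)
  9 -> (3,0)
  10 -> (1,5)
  11 -> (1,2)
  12 -> (3,2)
  13 -> (3,1)
  14 -> (0,5)
  15 -> (3,5)
  16 -> (0,1)
  17 -> (2,3)
  18 -> (2,0)
  19 -> (1,4)
  20 -> (0,0)
  21 -> (1,0)
  22 -> (2,2)
  23 -> (2,4)
distinct pairs in image: 24 / 24 needed
  → bijection onto A×B; projections well-typed.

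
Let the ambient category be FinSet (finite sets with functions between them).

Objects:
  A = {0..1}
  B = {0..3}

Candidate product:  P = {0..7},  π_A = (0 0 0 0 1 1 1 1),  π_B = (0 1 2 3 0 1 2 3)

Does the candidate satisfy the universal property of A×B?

|A|·|B| = 2·4 = 8;  |P| = 8
Check the pairing map k ↦ (π_A(k), π_B(k)):
  0 -> (0,0)
  1 -> (0,1)
  2 -> (0,2)
  3 -> (0,3)
  4 -> (1,0)
  5 -> (1,1)
  6 -> (1,2)
  7 -> (1,3)
distinct pairs in image: 8 / 8 needed
  → bijection onto A×B; projections well-typed.

Answer: VALID PRODUCT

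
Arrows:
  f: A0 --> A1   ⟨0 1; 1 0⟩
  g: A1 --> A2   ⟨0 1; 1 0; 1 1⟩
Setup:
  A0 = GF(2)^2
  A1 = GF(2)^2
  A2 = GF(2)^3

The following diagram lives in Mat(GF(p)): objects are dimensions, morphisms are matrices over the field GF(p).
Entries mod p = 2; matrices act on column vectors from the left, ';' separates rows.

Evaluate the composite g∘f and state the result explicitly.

Answer: ⟨1 0; 0 1; 1 1⟩

Derivation:
  e0=⟨1,0⟩ f-->⟨0,1⟩ g-->⟨1,0,1⟩
  e1=⟨0,1⟩ f-->⟨1,0⟩ g-->⟨0,1,1⟩
composite: ⟨1 0; 0 1; 1 1⟩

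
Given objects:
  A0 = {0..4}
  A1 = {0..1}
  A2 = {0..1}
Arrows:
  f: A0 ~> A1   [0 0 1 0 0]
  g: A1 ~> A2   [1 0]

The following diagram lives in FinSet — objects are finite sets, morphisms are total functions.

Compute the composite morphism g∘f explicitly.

Answer: [1 1 0 1 1]

Work:
  0 f~>0 g~>1
  1 f~>0 g~>1
  2 f~>1 g~>0
  3 f~>0 g~>1
  4 f~>0 g~>1
⟦path⟧: [1 1 0 1 1]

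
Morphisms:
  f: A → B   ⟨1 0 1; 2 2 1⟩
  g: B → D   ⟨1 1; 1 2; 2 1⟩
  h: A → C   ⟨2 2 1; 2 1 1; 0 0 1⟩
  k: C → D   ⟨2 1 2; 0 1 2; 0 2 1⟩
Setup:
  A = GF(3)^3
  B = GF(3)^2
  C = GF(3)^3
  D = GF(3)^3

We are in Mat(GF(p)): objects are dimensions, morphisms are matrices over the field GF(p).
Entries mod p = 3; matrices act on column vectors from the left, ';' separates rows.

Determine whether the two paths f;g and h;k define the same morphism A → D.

Path 1 = f;g:
  e0=⟨1,0,0⟩ f→⟨1,2⟩ g→⟨0,2,1⟩
  e1=⟨0,1,0⟩ f→⟨0,2⟩ g→⟨2,1,2⟩
  e2=⟨0,0,1⟩ f→⟨1,1⟩ g→⟨2,0,0⟩
  composite₁ = ⟨0 2 2; 2 1 0; 1 2 0⟩
Path 2 = h;k:
  e0=⟨1,0,0⟩ h→⟨2,2,0⟩ k→⟨0,2,1⟩
  e1=⟨0,1,0⟩ h→⟨2,1,0⟩ k→⟨2,1,2⟩
  e2=⟨0,0,1⟩ h→⟨1,1,1⟩ k→⟨2,0,0⟩
  composite₂ = ⟨0 2 2; 2 1 0; 1 2 0⟩
Equal? equal; square commutes

Answer: COMMUTES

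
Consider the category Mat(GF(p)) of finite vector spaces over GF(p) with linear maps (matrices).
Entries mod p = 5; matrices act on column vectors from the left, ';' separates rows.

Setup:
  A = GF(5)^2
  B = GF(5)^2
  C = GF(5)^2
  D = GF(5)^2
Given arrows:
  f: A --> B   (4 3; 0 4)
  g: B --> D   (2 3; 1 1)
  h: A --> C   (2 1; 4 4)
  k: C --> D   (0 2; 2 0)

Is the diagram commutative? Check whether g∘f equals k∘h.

Answer: COMMUTES

Work:
1) trace f;g:
  e0=[1,0] f-->[4,0] g-->[3,4]
  e1=[0,1] f-->[3,4] g-->[3,2]
  ⟦path⟧₁ = (3 3; 4 2)
2) trace h;k:
  e0=[1,0] h-->[2,4] k-->[3,4]
  e1=[0,1] h-->[1,4] k-->[3,2]
  ⟦path⟧₂ = (3 3; 4 2)
Equal? same morphism ✓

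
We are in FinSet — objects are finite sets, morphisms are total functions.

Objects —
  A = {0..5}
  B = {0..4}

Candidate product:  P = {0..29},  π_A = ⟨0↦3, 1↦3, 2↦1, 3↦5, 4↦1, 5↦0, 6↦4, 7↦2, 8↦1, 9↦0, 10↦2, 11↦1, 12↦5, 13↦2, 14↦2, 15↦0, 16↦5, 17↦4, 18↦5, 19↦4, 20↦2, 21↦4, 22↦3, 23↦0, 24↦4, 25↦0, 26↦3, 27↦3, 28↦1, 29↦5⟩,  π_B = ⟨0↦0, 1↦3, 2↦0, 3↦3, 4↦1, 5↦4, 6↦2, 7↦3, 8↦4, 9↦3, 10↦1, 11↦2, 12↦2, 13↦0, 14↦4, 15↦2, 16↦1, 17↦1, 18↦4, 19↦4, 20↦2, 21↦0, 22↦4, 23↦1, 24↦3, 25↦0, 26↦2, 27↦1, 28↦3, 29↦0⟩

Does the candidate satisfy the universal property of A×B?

Answer: VALID PRODUCT

Derivation:
|A|·|B| = 6·5 = 30;  |P| = 30
Check the pairing map k ↦ (π_A(k), π_B(k)):
  0 ↦ (3,0)
  1 ↦ (3,3)
  2 ↦ (1,0)
  3 ↦ (5,3)
  4 ↦ (1,1)
  5 ↦ (0,4)
  6 ↦ (4,2)
  7 ↦ (2,3)
  8 ↦ (1,4)
  9 ↦ (0,3)
  10 ↦ (2,1)
  11 ↦ (1,2)
  12 ↦ (5,2)
  13 ↦ (2,0)
  14 ↦ (2,4)
  15 ↦ (0,2)
  16 ↦ (5,1)
  17 ↦ (4,1)
  18 ↦ (5,4)
  19 ↦ (4,4)
  20 ↦ (2,2)
  21 ↦ (4,0)
  22 ↦ (3,4)
  23 ↦ (0,1)
  24 ↦ (4,3)
  25 ↦ (0,0)
  26 ↦ (3,2)
  27 ↦ (3,1)
  28 ↦ (1,3)
  29 ↦ (5,0)
distinct pairs in image: 30 / 30 needed
  → bijection onto A×B; projections well-typed.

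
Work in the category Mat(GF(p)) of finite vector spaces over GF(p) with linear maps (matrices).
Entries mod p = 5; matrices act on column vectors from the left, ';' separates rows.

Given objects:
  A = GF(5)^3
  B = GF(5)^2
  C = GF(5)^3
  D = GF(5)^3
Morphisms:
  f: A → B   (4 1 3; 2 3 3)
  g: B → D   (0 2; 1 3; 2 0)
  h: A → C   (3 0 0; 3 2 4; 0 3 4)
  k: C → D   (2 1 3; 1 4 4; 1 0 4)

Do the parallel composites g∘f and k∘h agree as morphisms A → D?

Path 1 = f;g:
  e0=[1,0,0] f→[4,2] g→[4,0,3]
  e1=[0,1,0] f→[1,3] g→[1,0,2]
  e2=[0,0,1] f→[3,3] g→[1,2,1]
  ⟦path⟧₁ = (4 1 1; 0 0 2; 3 2 1)
Path 2 = h;k:
  e0=[1,0,0] h→[3,3,0] k→[4,0,3]
  e1=[0,1,0] h→[0,2,3] k→[1,0,2]
  e2=[0,0,1] h→[0,4,4] k→[1,2,1]
  ⟦path⟧₂ = (4 1 1; 0 0 2; 3 2 1)
Equal? YES — commutes

Answer: COMMUTES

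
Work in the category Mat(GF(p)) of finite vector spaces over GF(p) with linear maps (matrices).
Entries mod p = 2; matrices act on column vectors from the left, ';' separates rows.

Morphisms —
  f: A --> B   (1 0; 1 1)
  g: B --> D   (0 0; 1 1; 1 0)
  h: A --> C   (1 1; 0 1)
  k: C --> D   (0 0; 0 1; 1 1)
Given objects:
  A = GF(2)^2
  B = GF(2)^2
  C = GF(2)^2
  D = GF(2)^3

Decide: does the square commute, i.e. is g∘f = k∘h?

Answer: COMMUTES

Trace:
Path 1 = f;g:
  e0=⟨1,0⟩ f-->⟨1,1⟩ g-->⟨0,0,1⟩
  e1=⟨0,1⟩ f-->⟨0,1⟩ g-->⟨0,1,0⟩
  result₁ = (0 0; 0 1; 1 0)
Path 2 = h;k:
  e0=⟨1,0⟩ h-->⟨1,0⟩ k-->⟨0,0,1⟩
  e1=⟨0,1⟩ h-->⟨1,1⟩ k-->⟨0,1,0⟩
  result₂ = (0 0; 0 1; 1 0)
Equal? YES — commutes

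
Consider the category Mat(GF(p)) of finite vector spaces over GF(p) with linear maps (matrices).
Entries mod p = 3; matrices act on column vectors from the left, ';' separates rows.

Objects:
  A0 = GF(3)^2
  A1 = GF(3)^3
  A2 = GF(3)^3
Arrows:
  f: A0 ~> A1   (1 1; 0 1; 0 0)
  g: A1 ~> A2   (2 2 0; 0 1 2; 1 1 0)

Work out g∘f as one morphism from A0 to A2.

Answer: (2 1; 0 1; 1 2)

Derivation:
  e0=(1,0) f~>(1,0,0) g~>(2,0,1)
  e1=(0,1) f~>(1,1,0) g~>(1,1,2)
⟦path⟧: (2 1; 0 1; 1 2)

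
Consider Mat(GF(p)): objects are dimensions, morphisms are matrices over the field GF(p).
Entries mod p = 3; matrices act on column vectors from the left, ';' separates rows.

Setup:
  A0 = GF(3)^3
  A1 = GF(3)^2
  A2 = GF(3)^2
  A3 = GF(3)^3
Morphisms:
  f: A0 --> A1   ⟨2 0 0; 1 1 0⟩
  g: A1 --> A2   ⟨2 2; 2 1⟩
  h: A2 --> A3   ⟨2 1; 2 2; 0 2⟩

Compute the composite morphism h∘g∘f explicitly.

  e0=⟨1,0,0⟩ f-->⟨2,1⟩ g-->⟨0,2⟩ h-->⟨2,1,1⟩
  e1=⟨0,1,0⟩ f-->⟨0,1⟩ g-->⟨2,1⟩ h-->⟨2,0,2⟩
  e2=⟨0,0,1⟩ f-->⟨0,0⟩ g-->⟨0,0⟩ h-->⟨0,0,0⟩
result: ⟨2 2 0; 1 0 0; 1 2 0⟩

Answer: ⟨2 2 0; 1 0 0; 1 2 0⟩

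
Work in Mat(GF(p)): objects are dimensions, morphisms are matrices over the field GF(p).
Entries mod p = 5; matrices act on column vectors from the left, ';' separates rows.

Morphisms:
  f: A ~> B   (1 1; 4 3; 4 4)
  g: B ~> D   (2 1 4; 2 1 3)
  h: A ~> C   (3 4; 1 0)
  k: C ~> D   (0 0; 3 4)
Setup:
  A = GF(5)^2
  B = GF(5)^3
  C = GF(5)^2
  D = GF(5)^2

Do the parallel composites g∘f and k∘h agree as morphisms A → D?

Along f;g (path 1):
  e0=(1,0) f~>(1,4,4) g~>(2,3)
  e1=(0,1) f~>(1,3,4) g~>(1,2)
  result₁ = (2 1; 3 2)
Along h;k (path 2):
  e0=(1,0) h~>(3,1) k~>(0,3)
  e1=(0,1) h~>(4,0) k~>(0,2)
  result₂ = (0 0; 3 2)
Equal? NO — does not commute

Answer: DOES NOT COMMUTE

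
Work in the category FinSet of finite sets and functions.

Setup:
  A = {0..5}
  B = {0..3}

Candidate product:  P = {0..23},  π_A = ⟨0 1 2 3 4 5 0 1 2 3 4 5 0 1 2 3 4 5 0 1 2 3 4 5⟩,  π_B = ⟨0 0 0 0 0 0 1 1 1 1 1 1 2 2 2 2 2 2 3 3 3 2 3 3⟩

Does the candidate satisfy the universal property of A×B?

Answer: NOT A VALID PRODUCT — duplicate pair at indices 15,21

Work:
|A|·|B| = 6·4 = 24;  |P| = 24
Check the pairing map k ↦ (π_A(k), π_B(k)):
  0 -> (0,0)
  1 -> (1,0)
  2 -> (2,0)
  3 -> (3,0)
  4 -> (4,0)
  5 -> (5,0)
  6 -> (0,1)
  7 -> (1,1)
  8 -> (2,1)
  9 -> (3,1)
  10 -> (4,1)
  11 -> (5,1)
  12 -> (0,2)
  13 -> (1,2)
  14 -> (2,2)
  15 -> (3,2)
  16 -> (4,2)
  17 -> (5,2)
  18 -> (0,3)
  19 -> (1,3)
  20 -> (2,3)
  21 -> (3,2)  ✗ repeats pair of k=15
  22 -> (4,3)
  23 -> (5,3)
distinct pairs in image: 23 / 24 needed
  → (3,2) hit at k=15 and k=21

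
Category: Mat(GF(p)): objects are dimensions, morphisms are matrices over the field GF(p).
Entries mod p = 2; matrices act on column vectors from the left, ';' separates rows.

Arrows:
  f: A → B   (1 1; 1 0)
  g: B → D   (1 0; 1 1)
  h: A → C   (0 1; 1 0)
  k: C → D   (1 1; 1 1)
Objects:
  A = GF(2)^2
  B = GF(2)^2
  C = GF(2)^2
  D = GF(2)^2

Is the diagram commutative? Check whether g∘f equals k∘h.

Path 1 = f;g:
  e0=(1,0) f→(1,1) g→(1,0)
  e1=(0,1) f→(1,0) g→(1,1)
  composite₁ = (1 1; 0 1)
Path 2 = h;k:
  e0=(1,0) h→(0,1) k→(1,1)
  e1=(0,1) h→(1,0) k→(1,1)
  composite₂ = (1 1; 1 1)
Equal? differ; not commutative

Answer: DOES NOT COMMUTE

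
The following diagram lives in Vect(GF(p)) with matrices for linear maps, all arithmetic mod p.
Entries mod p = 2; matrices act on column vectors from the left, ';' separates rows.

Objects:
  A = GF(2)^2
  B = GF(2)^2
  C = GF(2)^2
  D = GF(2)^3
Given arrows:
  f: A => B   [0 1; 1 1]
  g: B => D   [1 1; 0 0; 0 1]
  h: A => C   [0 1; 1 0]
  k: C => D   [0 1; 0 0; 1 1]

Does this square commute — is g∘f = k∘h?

Along f;g (path 1):
  e0=⟨1,0⟩ f=>⟨0,1⟩ g=>⟨1,0,1⟩
  e1=⟨0,1⟩ f=>⟨1,1⟩ g=>⟨0,0,1⟩
  ⟦path⟧₁ = [1 0; 0 0; 1 1]
Along h;k (path 2):
  e0=⟨1,0⟩ h=>⟨0,1⟩ k=>⟨1,0,1⟩
  e1=⟨0,1⟩ h=>⟨1,0⟩ k=>⟨0,0,1⟩
  ⟦path⟧₂ = [1 0; 0 0; 1 1]
Equal? same morphism ✓

Answer: COMMUTES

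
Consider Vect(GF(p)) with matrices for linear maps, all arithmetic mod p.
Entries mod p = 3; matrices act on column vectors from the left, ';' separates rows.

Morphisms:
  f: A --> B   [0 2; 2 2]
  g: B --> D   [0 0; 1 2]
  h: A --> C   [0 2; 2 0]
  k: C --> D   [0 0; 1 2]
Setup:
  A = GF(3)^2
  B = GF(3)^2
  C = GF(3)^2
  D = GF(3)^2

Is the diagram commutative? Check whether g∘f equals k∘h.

Path 1 = f;g:
  e0=[1,0] f-->[0,2] g-->[0,1]
  e1=[0,1] f-->[2,2] g-->[0,0]
  result₁ = [0 0; 1 0]
Path 2 = h;k:
  e0=[1,0] h-->[0,2] k-->[0,1]
  e1=[0,1] h-->[2,0] k-->[0,2]
  result₂ = [0 0; 1 2]
Equal? differ; not commutative

Answer: DOES NOT COMMUTE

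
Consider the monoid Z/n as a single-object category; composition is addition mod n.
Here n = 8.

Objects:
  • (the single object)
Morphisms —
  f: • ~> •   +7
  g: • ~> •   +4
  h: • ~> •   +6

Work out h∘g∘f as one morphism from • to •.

Answer: +1

Trace:
  0 +7≡7 +4≡3 +6≡1  (mod 8)
⟦path⟧: +1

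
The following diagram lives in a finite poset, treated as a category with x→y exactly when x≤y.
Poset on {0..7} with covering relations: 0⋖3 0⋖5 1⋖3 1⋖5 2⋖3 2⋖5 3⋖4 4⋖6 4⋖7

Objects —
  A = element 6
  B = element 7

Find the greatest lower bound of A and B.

Answer: A∧B = 4

Trace:
Common predecessors of 6,7: {0,1,2,3,4}
  0 ≤ 4
  1 ≤ 4
  2 ≤ 4
  3 ≤ 4
  4 ≤ 4
glb = 4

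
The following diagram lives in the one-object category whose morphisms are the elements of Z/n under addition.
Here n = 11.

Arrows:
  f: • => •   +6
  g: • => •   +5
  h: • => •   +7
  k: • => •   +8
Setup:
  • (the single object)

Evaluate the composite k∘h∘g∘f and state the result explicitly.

  0 +6≡6 +5≡0 +7≡7 +8≡4  (mod 11)
⟦path⟧: +4

Answer: +4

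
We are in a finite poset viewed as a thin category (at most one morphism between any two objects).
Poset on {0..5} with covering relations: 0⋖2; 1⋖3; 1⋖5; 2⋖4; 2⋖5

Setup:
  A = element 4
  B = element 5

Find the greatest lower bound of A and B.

Common predecessors of 4,5: {0,2}
  0 ≤ 2
  2 ≤ 2
glb = 2

Answer: A∧B = 2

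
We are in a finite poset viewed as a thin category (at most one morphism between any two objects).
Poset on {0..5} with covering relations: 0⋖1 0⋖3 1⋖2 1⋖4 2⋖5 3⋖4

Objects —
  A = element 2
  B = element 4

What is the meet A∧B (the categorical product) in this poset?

Answer: A∧B = 1

Work:
Lower bounds of A=2 and B=4: {0,1}
  0 <= 1
  1 <= 1
glb = 1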